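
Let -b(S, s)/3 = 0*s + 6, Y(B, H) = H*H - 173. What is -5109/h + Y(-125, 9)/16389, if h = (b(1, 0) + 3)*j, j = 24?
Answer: 9299809/655560 ≈ 14.186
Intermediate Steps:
Y(B, H) = -173 + H² (Y(B, H) = H² - 173 = -173 + H²)
b(S, s) = -18 (b(S, s) = -3*(0*s + 6) = -3*(0 + 6) = -3*6 = -18)
h = -360 (h = (-18 + 3)*24 = -15*24 = -360)
-5109/h + Y(-125, 9)/16389 = -5109/(-360) + (-173 + 9²)/16389 = -5109*(-1/360) + (-173 + 81)*(1/16389) = 1703/120 - 92*1/16389 = 1703/120 - 92/16389 = 9299809/655560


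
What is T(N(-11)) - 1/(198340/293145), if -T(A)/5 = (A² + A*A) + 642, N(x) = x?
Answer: -175391189/39668 ≈ -4421.5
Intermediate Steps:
T(A) = -3210 - 10*A² (T(A) = -5*((A² + A*A) + 642) = -5*((A² + A²) + 642) = -5*(2*A² + 642) = -5*(642 + 2*A²) = -3210 - 10*A²)
T(N(-11)) - 1/(198340/293145) = (-3210 - 10*(-11)²) - 1/(198340/293145) = (-3210 - 10*121) - 1/(198340*(1/293145)) = (-3210 - 1210) - 1/39668/58629 = -4420 - 1*58629/39668 = -4420 - 58629/39668 = -175391189/39668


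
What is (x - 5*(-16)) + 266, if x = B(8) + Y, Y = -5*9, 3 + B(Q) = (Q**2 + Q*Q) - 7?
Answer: 419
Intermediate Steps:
B(Q) = -10 + 2*Q**2 (B(Q) = -3 + ((Q**2 + Q*Q) - 7) = -3 + ((Q**2 + Q**2) - 7) = -3 + (2*Q**2 - 7) = -3 + (-7 + 2*Q**2) = -10 + 2*Q**2)
Y = -45
x = 73 (x = (-10 + 2*8**2) - 45 = (-10 + 2*64) - 45 = (-10 + 128) - 45 = 118 - 45 = 73)
(x - 5*(-16)) + 266 = (73 - 5*(-16)) + 266 = (73 + 80) + 266 = 153 + 266 = 419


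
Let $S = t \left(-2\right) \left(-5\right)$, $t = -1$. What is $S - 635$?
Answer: $-645$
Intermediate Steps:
$S = -10$ ($S = \left(-1\right) \left(-2\right) \left(-5\right) = 2 \left(-5\right) = -10$)
$S - 635 = -10 - 635 = -645$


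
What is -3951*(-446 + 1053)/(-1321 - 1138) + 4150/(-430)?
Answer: 102104566/105737 ≈ 965.65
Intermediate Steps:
-3951*(-446 + 1053)/(-1321 - 1138) + 4150/(-430) = -3951/((-2459/607)) + 4150*(-1/430) = -3951/((-2459*1/607)) - 415/43 = -3951/(-2459/607) - 415/43 = -3951*(-607/2459) - 415/43 = 2398257/2459 - 415/43 = 102104566/105737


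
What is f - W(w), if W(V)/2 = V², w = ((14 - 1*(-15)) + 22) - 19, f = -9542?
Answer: -11590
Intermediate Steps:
w = 32 (w = ((14 + 15) + 22) - 19 = (29 + 22) - 19 = 51 - 19 = 32)
W(V) = 2*V²
f - W(w) = -9542 - 2*32² = -9542 - 2*1024 = -9542 - 1*2048 = -9542 - 2048 = -11590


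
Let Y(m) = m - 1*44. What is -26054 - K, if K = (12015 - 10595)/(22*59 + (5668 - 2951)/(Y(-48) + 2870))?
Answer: -94021393054/3608561 ≈ -26055.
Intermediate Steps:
Y(m) = -44 + m (Y(m) = m - 44 = -44 + m)
K = 3944760/3608561 (K = (12015 - 10595)/(22*59 + (5668 - 2951)/((-44 - 48) + 2870)) = 1420/(1298 + 2717/(-92 + 2870)) = 1420/(1298 + 2717/2778) = 1420/(3608561/2778) = 1420*(2778/3608561) = 3944760/3608561 ≈ 1.0932)
-26054 - K = -26054 - 1*3944760/3608561 = -26054 - 3944760/3608561 = -94021393054/3608561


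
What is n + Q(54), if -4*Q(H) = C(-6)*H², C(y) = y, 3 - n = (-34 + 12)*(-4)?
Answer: 4289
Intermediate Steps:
n = -85 (n = 3 - (-34 + 12)*(-4) = 3 - (-22)*(-4) = 3 - 1*88 = 3 - 88 = -85)
Q(H) = 3*H²/2 (Q(H) = -(-3)*H²/2 = 3*H²/2)
n + Q(54) = -85 + (3/2)*54² = -85 + (3/2)*2916 = -85 + 4374 = 4289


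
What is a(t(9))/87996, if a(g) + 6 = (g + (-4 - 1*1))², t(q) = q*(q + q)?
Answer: 24643/87996 ≈ 0.28005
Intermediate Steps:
t(q) = 2*q² (t(q) = q*(2*q) = 2*q²)
a(g) = -6 + (-5 + g)² (a(g) = -6 + (g + (-4 - 1*1))² = -6 + (g + (-4 - 1))² = -6 + (g - 5)² = -6 + (-5 + g)²)
a(t(9))/87996 = (-6 + (-5 + 2*9²)²)/87996 = (-6 + (-5 + 2*81)²)*(1/87996) = (-6 + (-5 + 162)²)*(1/87996) = (-6 + 157²)*(1/87996) = (-6 + 24649)*(1/87996) = 24643*(1/87996) = 24643/87996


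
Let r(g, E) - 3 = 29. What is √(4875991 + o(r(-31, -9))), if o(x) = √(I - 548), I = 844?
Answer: √(4875991 + 2*√74) ≈ 2208.2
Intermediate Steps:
r(g, E) = 32 (r(g, E) = 3 + 29 = 32)
o(x) = 2*√74 (o(x) = √(844 - 548) = √296 = 2*√74)
√(4875991 + o(r(-31, -9))) = √(4875991 + 2*√74)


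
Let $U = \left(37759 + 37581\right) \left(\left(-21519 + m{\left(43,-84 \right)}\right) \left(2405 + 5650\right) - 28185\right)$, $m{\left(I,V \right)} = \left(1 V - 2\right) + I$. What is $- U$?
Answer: $13087318557300$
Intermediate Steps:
$m{\left(I,V \right)} = -2 + I + V$ ($m{\left(I,V \right)} = \left(V - 2\right) + I = \left(-2 + V\right) + I = -2 + I + V$)
$U = -13087318557300$ ($U = \left(37759 + 37581\right) \left(\left(-21519 - 43\right) \left(2405 + 5650\right) - 28185\right) = 75340 \left(\left(-21519 - 43\right) 8055 - 28185\right) = 75340 \left(\left(-21562\right) 8055 - 28185\right) = 75340 \left(-173681910 - 28185\right) = 75340 \left(-173710095\right) = -13087318557300$)
$- U = \left(-1\right) \left(-13087318557300\right) = 13087318557300$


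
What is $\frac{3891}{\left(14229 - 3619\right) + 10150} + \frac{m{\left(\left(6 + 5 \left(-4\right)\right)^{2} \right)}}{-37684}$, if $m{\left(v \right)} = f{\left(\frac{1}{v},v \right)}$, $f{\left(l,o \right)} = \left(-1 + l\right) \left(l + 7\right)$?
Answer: $\frac{234934853471}{1252233290560} \approx 0.18761$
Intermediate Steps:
$f{\left(l,o \right)} = \left(-1 + l\right) \left(7 + l\right)$
$m{\left(v \right)} = -7 + \frac{1}{v^{2}} + \frac{6}{v}$ ($m{\left(v \right)} = -7 + \left(\frac{1}{v}\right)^{2} + \frac{6}{v} = -7 + \frac{1}{v^{2}} + \frac{6}{v}$)
$\frac{3891}{\left(14229 - 3619\right) + 10150} + \frac{m{\left(\left(6 + 5 \left(-4\right)\right)^{2} \right)}}{-37684} = \frac{3891}{\left(14229 - 3619\right) + 10150} + \frac{-7 + \frac{1}{\left(6 + 5 \left(-4\right)\right)^{4}} + \frac{6}{\left(6 + 5 \left(-4\right)\right)^{2}}}{-37684} = \frac{3891}{10610 + 10150} + \left(-7 + \frac{1}{\left(6 - 20\right)^{4}} + \frac{6}{\left(6 - 20\right)^{2}}\right) \left(- \frac{1}{37684}\right) = \frac{3891}{20760} + \left(-7 + \frac{1}{38416} + \frac{6}{\left(-14\right)^{2}}\right) \left(- \frac{1}{37684}\right) = 3891 \cdot \frac{1}{20760} + \left(-7 + \frac{1}{38416} + \frac{6}{196}\right) \left(- \frac{1}{37684}\right) = \frac{1297}{6920} + \left(-7 + \frac{1}{38416} + 6 \cdot \frac{1}{196}\right) \left(- \frac{1}{37684}\right) = \frac{1297}{6920} + \left(-7 + \frac{1}{38416} + \frac{3}{98}\right) \left(- \frac{1}{37684}\right) = \frac{1297}{6920} - - \frac{267735}{1447668544} = \frac{1297}{6920} + \frac{267735}{1447668544} = \frac{234934853471}{1252233290560}$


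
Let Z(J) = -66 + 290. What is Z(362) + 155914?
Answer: 156138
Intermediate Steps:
Z(J) = 224
Z(362) + 155914 = 224 + 155914 = 156138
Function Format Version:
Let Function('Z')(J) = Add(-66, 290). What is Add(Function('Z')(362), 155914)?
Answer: 156138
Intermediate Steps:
Function('Z')(J) = 224
Add(Function('Z')(362), 155914) = Add(224, 155914) = 156138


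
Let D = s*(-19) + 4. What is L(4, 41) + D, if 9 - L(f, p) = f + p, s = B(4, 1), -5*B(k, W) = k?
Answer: -84/5 ≈ -16.800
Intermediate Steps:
B(k, W) = -k/5
s = -4/5 (s = -1/5*4 = -4/5 ≈ -0.80000)
L(f, p) = 9 - f - p (L(f, p) = 9 - (f + p) = 9 + (-f - p) = 9 - f - p)
D = 96/5 (D = -4/5*(-19) + 4 = 76/5 + 4 = 96/5 ≈ 19.200)
L(4, 41) + D = (9 - 1*4 - 1*41) + 96/5 = (9 - 4 - 41) + 96/5 = -36 + 96/5 = -84/5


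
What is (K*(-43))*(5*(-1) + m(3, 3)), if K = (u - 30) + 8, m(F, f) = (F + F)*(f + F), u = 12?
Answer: 13330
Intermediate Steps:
m(F, f) = 2*F*(F + f) (m(F, f) = (2*F)*(F + f) = 2*F*(F + f))
K = -10 (K = (12 - 30) + 8 = -18 + 8 = -10)
(K*(-43))*(5*(-1) + m(3, 3)) = (-10*(-43))*(5*(-1) + 2*3*(3 + 3)) = 430*(-5 + 2*3*6) = 430*(-5 + 36) = 430*31 = 13330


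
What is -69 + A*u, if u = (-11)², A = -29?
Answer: -3578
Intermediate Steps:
u = 121
-69 + A*u = -69 - 29*121 = -69 - 3509 = -3578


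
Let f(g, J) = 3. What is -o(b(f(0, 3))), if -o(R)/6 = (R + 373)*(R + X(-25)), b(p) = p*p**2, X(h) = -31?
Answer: -9600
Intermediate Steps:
b(p) = p**3
o(R) = -6*(-31 + R)*(373 + R) (o(R) = -6*(R + 373)*(R - 31) = -6*(373 + R)*(-31 + R) = -6*(-31 + R)*(373 + R))
-o(b(f(0, 3))) = -(69378 - 2052*3**3 - 6*(3**3)**2) = -(69378 - 2052*27 - 6*27**2) = -(69378 - 55404 - 6*729) = -(69378 - 55404 - 4374) = -1*9600 = -9600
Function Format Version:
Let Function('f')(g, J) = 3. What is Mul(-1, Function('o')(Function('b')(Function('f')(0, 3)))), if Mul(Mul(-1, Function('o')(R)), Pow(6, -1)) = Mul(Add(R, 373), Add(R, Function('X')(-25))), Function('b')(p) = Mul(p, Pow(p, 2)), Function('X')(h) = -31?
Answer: -9600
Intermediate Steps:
Function('b')(p) = Pow(p, 3)
Function('o')(R) = Mul(-6, Add(-31, R), Add(373, R)) (Function('o')(R) = Mul(-6, Mul(Add(R, 373), Add(R, -31))) = Mul(-6, Mul(Add(373, R), Add(-31, R))) = Mul(-6, Mul(Add(-31, R), Add(373, R))) = Mul(-6, Add(-31, R), Add(373, R)))
Mul(-1, Function('o')(Function('b')(Function('f')(0, 3)))) = Mul(-1, Add(69378, Mul(-2052, Pow(3, 3)), Mul(-6, Pow(Pow(3, 3), 2)))) = Mul(-1, Add(69378, Mul(-2052, 27), Mul(-6, Pow(27, 2)))) = Mul(-1, Add(69378, -55404, Mul(-6, 729))) = Mul(-1, Add(69378, -55404, -4374)) = Mul(-1, 9600) = -9600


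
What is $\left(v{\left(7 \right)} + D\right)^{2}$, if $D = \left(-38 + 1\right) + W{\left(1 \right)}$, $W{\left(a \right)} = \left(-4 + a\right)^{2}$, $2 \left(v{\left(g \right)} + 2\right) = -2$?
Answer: $961$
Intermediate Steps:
$v{\left(g \right)} = -3$ ($v{\left(g \right)} = -2 + \frac{1}{2} \left(-2\right) = -2 - 1 = -3$)
$D = -28$ ($D = \left(-38 + 1\right) + \left(-4 + 1\right)^{2} = -37 + \left(-3\right)^{2} = -37 + 9 = -28$)
$\left(v{\left(7 \right)} + D\right)^{2} = \left(-3 - 28\right)^{2} = \left(-31\right)^{2} = 961$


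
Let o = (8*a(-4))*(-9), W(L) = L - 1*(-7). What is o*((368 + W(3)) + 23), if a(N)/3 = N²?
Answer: -1385856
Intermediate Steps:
W(L) = 7 + L (W(L) = L + 7 = 7 + L)
a(N) = 3*N²
o = -3456 (o = (8*(3*(-4)²))*(-9) = (8*(3*16))*(-9) = (8*48)*(-9) = 384*(-9) = -3456)
o*((368 + W(3)) + 23) = -3456*((368 + (7 + 3)) + 23) = -3456*((368 + 10) + 23) = -3456*(378 + 23) = -3456*401 = -1385856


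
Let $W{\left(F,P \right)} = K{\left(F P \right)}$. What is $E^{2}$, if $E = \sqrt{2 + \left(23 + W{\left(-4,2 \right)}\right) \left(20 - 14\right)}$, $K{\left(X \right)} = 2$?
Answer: $152$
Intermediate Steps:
$W{\left(F,P \right)} = 2$
$E = 2 \sqrt{38}$ ($E = \sqrt{2 + \left(23 + 2\right) \left(20 - 14\right)} = \sqrt{2 + 25 \cdot 6} = \sqrt{2 + 150} = \sqrt{152} = 2 \sqrt{38} \approx 12.329$)
$E^{2} = \left(2 \sqrt{38}\right)^{2} = 152$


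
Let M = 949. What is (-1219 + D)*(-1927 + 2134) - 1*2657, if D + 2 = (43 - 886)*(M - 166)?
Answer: -136889687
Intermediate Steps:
D = -660071 (D = -2 + (43 - 886)*(949 - 166) = -2 - 843*783 = -2 - 660069 = -660071)
(-1219 + D)*(-1927 + 2134) - 1*2657 = (-1219 - 660071)*(-1927 + 2134) - 1*2657 = -661290*207 - 2657 = -136887030 - 2657 = -136889687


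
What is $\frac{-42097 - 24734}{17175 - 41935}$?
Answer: $\frac{66831}{24760} \approx 2.6992$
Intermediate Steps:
$\frac{-42097 - 24734}{17175 - 41935} = - \frac{66831}{-24760} = \left(-66831\right) \left(- \frac{1}{24760}\right) = \frac{66831}{24760}$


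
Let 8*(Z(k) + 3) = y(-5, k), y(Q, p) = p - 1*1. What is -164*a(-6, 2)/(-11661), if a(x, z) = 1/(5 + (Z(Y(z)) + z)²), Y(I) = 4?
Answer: 10496/4023045 ≈ 0.0026090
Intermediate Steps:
y(Q, p) = -1 + p (y(Q, p) = p - 1 = -1 + p)
Z(k) = -25/8 + k/8 (Z(k) = -3 + (-1 + k)/8 = -3 + (-⅛ + k/8) = -25/8 + k/8)
a(x, z) = 1/(5 + (-21/8 + z)²) (a(x, z) = 1/(5 + ((-25/8 + (⅛)*4) + z)²) = 1/(5 + ((-25/8 + ½) + z)²) = 1/(5 + (-21/8 + z)²))
-164*a(-6, 2)/(-11661) = -10496/(320 + (-21 + 8*2)²)/(-11661) = -10496/(320 + (-21 + 16)²)*(-1/11661) = -10496/(320 + (-5)²)*(-1/11661) = -10496/(320 + 25)*(-1/11661) = -10496/345*(-1/11661) = 10496/4023045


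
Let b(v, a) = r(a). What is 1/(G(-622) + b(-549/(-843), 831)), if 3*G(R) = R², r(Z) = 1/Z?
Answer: 831/107166869 ≈ 7.7543e-6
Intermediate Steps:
b(v, a) = 1/a
G(R) = R²/3
1/(G(-622) + b(-549/(-843), 831)) = 1/((⅓)*(-622)² + 1/831) = 1/((⅓)*386884 + 1/831) = 1/(386884/3 + 1/831) = 1/(107166869/831) = 831/107166869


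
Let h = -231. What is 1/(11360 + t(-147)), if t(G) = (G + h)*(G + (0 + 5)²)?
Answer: 1/57476 ≈ 1.7399e-5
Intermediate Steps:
t(G) = (-231 + G)*(25 + G) (t(G) = (G - 231)*(G + (0 + 5)²) = (-231 + G)*(G + 5²) = (-231 + G)*(G + 25) = (-231 + G)*(25 + G))
1/(11360 + t(-147)) = 1/(11360 + (-5775 + (-147)² - 206*(-147))) = 1/(11360 + (-5775 + 21609 + 30282)) = 1/(11360 + 46116) = 1/57476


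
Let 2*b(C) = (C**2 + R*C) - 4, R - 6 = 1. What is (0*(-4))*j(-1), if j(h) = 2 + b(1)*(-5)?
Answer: 0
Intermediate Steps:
R = 7 (R = 6 + 1 = 7)
b(C) = -2 + C**2/2 + 7*C/2 (b(C) = ((C**2 + 7*C) - 4)/2 = (-4 + C**2 + 7*C)/2 = -2 + C**2/2 + 7*C/2)
j(h) = -8 (j(h) = 2 + (-2 + (1/2)*1**2 + (7/2)*1)*(-5) = 2 + (-2 + (1/2)*1 + 7/2)*(-5) = 2 + (-2 + 1/2 + 7/2)*(-5) = 2 + 2*(-5) = 2 - 10 = -8)
(0*(-4))*j(-1) = (0*(-4))*(-8) = 0*(-8) = 0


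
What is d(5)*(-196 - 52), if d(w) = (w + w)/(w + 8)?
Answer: -2480/13 ≈ -190.77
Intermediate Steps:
d(w) = 2*w/(8 + w) (d(w) = (2*w)/(8 + w) = 2*w/(8 + w))
d(5)*(-196 - 52) = (2*5/(8 + 5))*(-196 - 52) = (2*5/13)*(-248) = (2*5*(1/13))*(-248) = (10/13)*(-248) = -2480/13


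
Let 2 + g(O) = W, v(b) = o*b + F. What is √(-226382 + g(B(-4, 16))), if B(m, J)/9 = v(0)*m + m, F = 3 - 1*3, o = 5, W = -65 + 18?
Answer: 3*I*√25159 ≈ 475.85*I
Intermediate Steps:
W = -47
F = 0 (F = 3 - 3 = 0)
v(b) = 5*b (v(b) = 5*b + 0 = 5*b)
B(m, J) = 9*m (B(m, J) = 9*((5*0)*m + m) = 9*(0*m + m) = 9*(0 + m) = 9*m)
g(O) = -49 (g(O) = -2 - 47 = -49)
√(-226382 + g(B(-4, 16))) = √(-226382 - 49) = √(-226431) = 3*I*√25159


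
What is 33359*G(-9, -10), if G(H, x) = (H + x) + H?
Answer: -934052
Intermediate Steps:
G(H, x) = x + 2*H
33359*G(-9, -10) = 33359*(-10 + 2*(-9)) = 33359*(-10 - 18) = 33359*(-28) = -934052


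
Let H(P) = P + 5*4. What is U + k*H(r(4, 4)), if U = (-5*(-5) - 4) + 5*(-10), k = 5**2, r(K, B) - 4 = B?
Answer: 671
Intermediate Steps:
r(K, B) = 4 + B
H(P) = 20 + P (H(P) = P + 20 = 20 + P)
k = 25
U = -29 (U = (25 - 4) - 50 = 21 - 50 = -29)
U + k*H(r(4, 4)) = -29 + 25*(20 + (4 + 4)) = -29 + 25*(20 + 8) = -29 + 25*28 = -29 + 700 = 671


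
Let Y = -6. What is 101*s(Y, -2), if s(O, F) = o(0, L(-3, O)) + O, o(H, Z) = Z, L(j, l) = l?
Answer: -1212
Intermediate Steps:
s(O, F) = 2*O (s(O, F) = O + O = 2*O)
101*s(Y, -2) = 101*(2*(-6)) = 101*(-12) = -1212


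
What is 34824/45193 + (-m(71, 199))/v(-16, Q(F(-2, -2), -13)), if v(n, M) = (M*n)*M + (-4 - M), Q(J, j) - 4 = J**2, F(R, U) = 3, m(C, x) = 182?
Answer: 102981230/122970153 ≈ 0.83745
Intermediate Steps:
Q(J, j) = 4 + J**2
v(n, M) = -4 - M + n*M**2 (v(n, M) = n*M**2 + (-4 - M) = -4 - M + n*M**2)
34824/45193 + (-m(71, 199))/v(-16, Q(F(-2, -2), -13)) = 34824/45193 + (-1*182)/(-4 - (4 + 3**2) - 16*(4 + 3**2)**2) = 34824*(1/45193) - 182/(-4 - (4 + 9) - 16*(4 + 9)**2) = 34824/45193 - 182/(-4 - 1*13 - 16*13**2) = 34824/45193 - 182/(-4 - 13 - 16*169) = 34824/45193 - 182/(-4 - 13 - 2704) = 34824/45193 - 182/(-2721) = 34824/45193 - 182*(-1/2721) = 34824/45193 + 182/2721 = 102981230/122970153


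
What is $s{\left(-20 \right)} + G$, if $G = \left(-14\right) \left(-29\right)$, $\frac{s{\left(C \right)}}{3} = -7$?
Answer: $385$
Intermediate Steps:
$s{\left(C \right)} = -21$ ($s{\left(C \right)} = 3 \left(-7\right) = -21$)
$G = 406$
$s{\left(-20 \right)} + G = -21 + 406 = 385$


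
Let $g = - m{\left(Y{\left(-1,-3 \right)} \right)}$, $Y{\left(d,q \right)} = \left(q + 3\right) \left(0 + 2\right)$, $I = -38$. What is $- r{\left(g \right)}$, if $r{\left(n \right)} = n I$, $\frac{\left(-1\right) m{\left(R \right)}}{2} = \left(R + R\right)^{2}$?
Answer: $0$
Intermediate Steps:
$Y{\left(d,q \right)} = 6 + 2 q$ ($Y{\left(d,q \right)} = \left(3 + q\right) 2 = 6 + 2 q$)
$m{\left(R \right)} = - 8 R^{2}$ ($m{\left(R \right)} = - 2 \left(R + R\right)^{2} = - 2 \left(2 R\right)^{2} = - 2 \cdot 4 R^{2} = - 8 R^{2}$)
$g = 0$ ($g = - \left(-8\right) \left(6 + 2 \left(-3\right)\right)^{2} = - \left(-8\right) \left(6 - 6\right)^{2} = - \left(-8\right) 0^{2} = - \left(-8\right) 0 = \left(-1\right) 0 = 0$)
$r{\left(n \right)} = - 38 n$ ($r{\left(n \right)} = n \left(-38\right) = - 38 n$)
$- r{\left(g \right)} = - \left(-38\right) 0 = \left(-1\right) 0 = 0$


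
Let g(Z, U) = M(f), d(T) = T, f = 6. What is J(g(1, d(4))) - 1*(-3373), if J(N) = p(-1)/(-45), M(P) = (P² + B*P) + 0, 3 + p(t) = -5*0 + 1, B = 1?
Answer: 151787/45 ≈ 3373.0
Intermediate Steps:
p(t) = -2 (p(t) = -3 + (-5*0 + 1) = -3 + (0 + 1) = -3 + 1 = -2)
M(P) = P + P² (M(P) = (P² + 1*P) + 0 = (P² + P) + 0 = (P + P²) + 0 = P + P²)
g(Z, U) = 42 (g(Z, U) = 6*(1 + 6) = 6*7 = 42)
J(N) = 2/45 (J(N) = -2/(-45) = -2*(-1/45) = 2/45)
J(g(1, d(4))) - 1*(-3373) = 2/45 - 1*(-3373) = 2/45 + 3373 = 151787/45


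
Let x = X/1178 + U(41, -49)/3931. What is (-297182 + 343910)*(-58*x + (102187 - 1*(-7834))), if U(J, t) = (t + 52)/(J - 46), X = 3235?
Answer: 59430854062803168/11576795 ≈ 5.1336e+9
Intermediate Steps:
U(J, t) = (52 + t)/(-46 + J)
x = 63580391/23153590 (x = 3235/1178 + ((52 - 49)/(-46 + 41))/3931 = 3235*(1/1178) + (3/(-5))*(1/3931) = 3235/1178 - 1/5*3*(1/3931) = 3235/1178 - 3/5*1/3931 = 3235/1178 - 3/19655 = 63580391/23153590 ≈ 2.7460)
(-297182 + 343910)*(-58*x + (102187 - 1*(-7834))) = (-297182 + 343910)*(-58*63580391/23153590 + (102187 - 1*(-7834))) = 46728*(-1843831339/11576795 + (102187 + 7834)) = 46728*(-1843831339/11576795 + 110021) = 46728*(1271846731356/11576795) = 59430854062803168/11576795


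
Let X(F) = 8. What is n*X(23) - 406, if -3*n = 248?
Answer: -3202/3 ≈ -1067.3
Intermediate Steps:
n = -248/3 (n = -1/3*248 = -248/3 ≈ -82.667)
n*X(23) - 406 = -248/3*8 - 406 = -1984/3 - 406 = -3202/3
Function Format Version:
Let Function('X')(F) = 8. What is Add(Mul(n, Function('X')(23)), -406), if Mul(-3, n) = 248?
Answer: Rational(-3202, 3) ≈ -1067.3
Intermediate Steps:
n = Rational(-248, 3) (n = Mul(Rational(-1, 3), 248) = Rational(-248, 3) ≈ -82.667)
Add(Mul(n, Function('X')(23)), -406) = Add(Mul(Rational(-248, 3), 8), -406) = Add(Rational(-1984, 3), -406) = Rational(-3202, 3)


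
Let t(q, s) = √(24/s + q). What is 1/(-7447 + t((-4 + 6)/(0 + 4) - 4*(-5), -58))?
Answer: -431926/3216551757 - √67570/3216551757 ≈ -0.00013436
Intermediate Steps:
t(q, s) = √(q + 24/s)
1/(-7447 + t((-4 + 6)/(0 + 4) - 4*(-5), -58)) = 1/(-7447 + √(((-4 + 6)/(0 + 4) - 4*(-5)) + 24/(-58))) = 1/(-7447 + √((2/4 + 20) + 24*(-1/58))) = 1/(-7447 + √((2*(¼) + 20) - 12/29)) = 1/(-7447 + √((½ + 20) - 12/29)) = 1/(-7447 + √(41/2 - 12/29)) = 1/(-7447 + √(1165/58)) = 1/(-7447 + √67570/58)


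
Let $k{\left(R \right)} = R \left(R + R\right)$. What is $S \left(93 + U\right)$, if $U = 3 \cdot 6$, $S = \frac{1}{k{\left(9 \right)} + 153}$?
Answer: $\frac{37}{105} \approx 0.35238$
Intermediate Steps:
$k{\left(R \right)} = 2 R^{2}$ ($k{\left(R \right)} = R 2 R = 2 R^{2}$)
$S = \frac{1}{315}$ ($S = \frac{1}{2 \cdot 9^{2} + 153} = \frac{1}{2 \cdot 81 + 153} = \frac{1}{162 + 153} = \frac{1}{315} \approx 0.0031746$)
$U = 18$
$S \left(93 + U\right) = \frac{93 + 18}{315} = \frac{1}{315} \cdot 111 = \frac{37}{105}$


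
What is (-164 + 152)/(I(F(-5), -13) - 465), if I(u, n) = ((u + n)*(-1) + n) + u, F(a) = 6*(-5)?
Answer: 4/155 ≈ 0.025806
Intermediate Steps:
F(a) = -30
I(u, n) = 0 (I(u, n) = ((n + u)*(-1) + n) + u = ((-n - u) + n) + u = -u + u = 0)
(-164 + 152)/(I(F(-5), -13) - 465) = (-164 + 152)/(0 - 465) = -12/(-465) = -12*(-1/465) = 4/155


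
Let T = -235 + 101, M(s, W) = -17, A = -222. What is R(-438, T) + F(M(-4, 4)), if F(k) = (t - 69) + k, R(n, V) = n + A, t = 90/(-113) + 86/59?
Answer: -4969174/6667 ≈ -745.34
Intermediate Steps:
t = 4408/6667 (t = 90*(-1/113) + 86*(1/59) = -90/113 + 86/59 = 4408/6667 ≈ 0.66117)
T = -134
R(n, V) = -222 + n (R(n, V) = n - 222 = -222 + n)
F(k) = -455615/6667 + k (F(k) = (4408/6667 - 69) + k = -455615/6667 + k)
R(-438, T) + F(M(-4, 4)) = (-222 - 438) + (-455615/6667 - 17) = -660 - 568954/6667 = -4969174/6667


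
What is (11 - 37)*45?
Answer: -1170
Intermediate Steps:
(11 - 37)*45 = -26*45 = -1170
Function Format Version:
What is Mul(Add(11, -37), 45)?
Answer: -1170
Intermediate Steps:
Mul(Add(11, -37), 45) = Mul(-26, 45) = -1170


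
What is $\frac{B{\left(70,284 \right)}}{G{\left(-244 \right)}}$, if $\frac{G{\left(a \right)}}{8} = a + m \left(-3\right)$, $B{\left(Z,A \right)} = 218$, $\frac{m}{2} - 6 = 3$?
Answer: $- \frac{109}{1192} \approx -0.091443$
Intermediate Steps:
$m = 18$ ($m = 12 + 2 \cdot 3 = 12 + 6 = 18$)
$G{\left(a \right)} = -432 + 8 a$ ($G{\left(a \right)} = 8 \left(a + 18 \left(-3\right)\right) = 8 \left(a - 54\right) = 8 \left(-54 + a\right) = -432 + 8 a$)
$\frac{B{\left(70,284 \right)}}{G{\left(-244 \right)}} = \frac{218}{-432 + 8 \left(-244\right)} = \frac{218}{-432 - 1952} = \frac{218}{-2384} = 218 \left(- \frac{1}{2384}\right) = - \frac{109}{1192}$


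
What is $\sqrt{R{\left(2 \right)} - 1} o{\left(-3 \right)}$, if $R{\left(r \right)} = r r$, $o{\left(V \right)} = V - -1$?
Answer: $- 2 \sqrt{3} \approx -3.4641$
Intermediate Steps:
$o{\left(V \right)} = 1 + V$ ($o{\left(V \right)} = V + 1 = 1 + V$)
$R{\left(r \right)} = r^{2}$
$\sqrt{R{\left(2 \right)} - 1} o{\left(-3 \right)} = \sqrt{2^{2} - 1} \left(1 - 3\right) = \sqrt{4 - 1} \left(-2\right) = \sqrt{3} \left(-2\right) = - 2 \sqrt{3}$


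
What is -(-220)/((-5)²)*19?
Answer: 836/5 ≈ 167.20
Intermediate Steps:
-(-220)/((-5)²)*19 = -(-220)/25*19 = -44*(-⅕)*19 = (44/5)*19 = 836/5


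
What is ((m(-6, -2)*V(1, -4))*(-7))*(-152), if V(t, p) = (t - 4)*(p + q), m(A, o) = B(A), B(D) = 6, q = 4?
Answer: 0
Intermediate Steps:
m(A, o) = 6
V(t, p) = (-4 + t)*(4 + p) (V(t, p) = (t - 4)*(p + 4) = (-4 + t)*(4 + p))
((m(-6, -2)*V(1, -4))*(-7))*(-152) = ((6*(-16 - 4*(-4) + 4*1 - 4*1))*(-7))*(-152) = ((6*(-16 + 16 + 4 - 4))*(-7))*(-152) = ((6*0)*(-7))*(-152) = (0*(-7))*(-152) = 0*(-152) = 0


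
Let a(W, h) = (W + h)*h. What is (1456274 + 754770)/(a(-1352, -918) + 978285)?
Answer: 2211044/3062145 ≈ 0.72206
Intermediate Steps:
a(W, h) = h*(W + h)
(1456274 + 754770)/(a(-1352, -918) + 978285) = (1456274 + 754770)/(-918*(-1352 - 918) + 978285) = 2211044/(-918*(-2270) + 978285) = 2211044/(2083860 + 978285) = 2211044/3062145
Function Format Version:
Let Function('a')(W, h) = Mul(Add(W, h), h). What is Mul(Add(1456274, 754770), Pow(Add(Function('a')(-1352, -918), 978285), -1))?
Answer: Rational(2211044, 3062145) ≈ 0.72206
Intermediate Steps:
Function('a')(W, h) = Mul(h, Add(W, h))
Mul(Add(1456274, 754770), Pow(Add(Function('a')(-1352, -918), 978285), -1)) = Mul(Add(1456274, 754770), Pow(Add(Mul(-918, Add(-1352, -918)), 978285), -1)) = Mul(2211044, Pow(Add(Mul(-918, -2270), 978285), -1)) = Mul(2211044, Pow(Add(2083860, 978285), -1)) = Mul(2211044, Pow(3062145, -1)) = Mul(2211044, Rational(1, 3062145)) = Rational(2211044, 3062145)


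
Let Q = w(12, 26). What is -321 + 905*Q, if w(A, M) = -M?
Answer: -23851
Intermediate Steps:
Q = -26 (Q = -1*26 = -26)
-321 + 905*Q = -321 + 905*(-26) = -321 - 23530 = -23851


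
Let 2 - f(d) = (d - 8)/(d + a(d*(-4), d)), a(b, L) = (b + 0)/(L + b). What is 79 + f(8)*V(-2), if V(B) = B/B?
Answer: 81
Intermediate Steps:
V(B) = 1
a(b, L) = b/(L + b)
f(d) = 2 - (-8 + d)/(4/3 + d) (f(d) = 2 - (d - 8)/(d + (d*(-4))/(d + d*(-4))) = 2 - (-8 + d)/(d + (-4*d)/(d - 4*d)) = 2 - (-8 + d)/(d + (-4*d)/((-3*d))) = 2 - (-8 + d)/(d + (-4*d)*(-1/(3*d))) = 2 - (-8 + d)/(d + 4/3) = 2 - (-8 + d)/(4/3 + d))
79 + f(8)*V(-2) = 79 + ((32 + 3*8)/(4 + 3*8))*1 = 79 + ((32 + 24)/(4 + 24))*1 = 79 + (56/28)*1 = 79 + ((1/28)*56)*1 = 79 + 2*1 = 79 + 2 = 81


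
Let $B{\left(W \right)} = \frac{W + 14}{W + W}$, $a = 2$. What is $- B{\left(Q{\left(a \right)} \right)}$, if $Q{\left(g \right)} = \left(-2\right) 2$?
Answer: $\frac{5}{4} \approx 1.25$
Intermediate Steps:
$Q{\left(g \right)} = -4$
$B{\left(W \right)} = \frac{14 + W}{2 W}$
$- B{\left(Q{\left(a \right)} \right)} = - \frac{14 - 4}{2 \left(-4\right)} = - \frac{\left(-1\right) 10}{2 \cdot 4} = \left(-1\right) \left(- \frac{5}{4}\right) = \frac{5}{4}$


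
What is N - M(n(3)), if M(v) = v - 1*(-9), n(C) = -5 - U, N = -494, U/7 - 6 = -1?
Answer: -463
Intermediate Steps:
U = 35 (U = 42 + 7*(-1) = 42 - 7 = 35)
n(C) = -40 (n(C) = -5 - 1*35 = -5 - 35 = -40)
M(v) = 9 + v (M(v) = v + 9 = 9 + v)
N - M(n(3)) = -494 - (9 - 40) = -494 - 1*(-31) = -494 + 31 = -463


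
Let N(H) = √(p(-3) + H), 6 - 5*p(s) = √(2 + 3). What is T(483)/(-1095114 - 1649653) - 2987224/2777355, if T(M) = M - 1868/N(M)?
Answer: -8200575319273/7623192351285 + 1868*√5/(2744767*√(2421 - √5)) ≈ -1.0757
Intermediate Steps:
p(s) = 6/5 - √5/5 (p(s) = 6/5 - √(2 + 3)/5 = 6/5 - √5/5)
N(H) = √(6/5 + H - √5/5) (N(H) = √((6/5 - √5/5) + H) = √(6/5 + H - √5/5))
T(M) = M - 9340/√(30 - 5*√5 + 25*M) (T(M) = M - 1868*5/√(30 - 5*√5 + 25*M) = M - 9340/√(30 - 5*√5 + 25*M))
T(483)/(-1095114 - 1649653) - 2987224/2777355 = (483 - 1868*√5/√(6 - √5 + 5*483))/(-1095114 - 1649653) - 2987224/2777355 = (483 - 1868*√5/√(6 - √5 + 2415))/(-2744767) - 2987224*1/2777355 = (483 - 1868*√5/√(2421 - √5))*(-1/2744767) - 2987224/2777355 = (-483/2744767 + 1868*√5/(2744767*√(2421 - √5))) - 2987224/2777355 = -8200575319273/7623192351285 + 1868*√5/(2744767*√(2421 - √5))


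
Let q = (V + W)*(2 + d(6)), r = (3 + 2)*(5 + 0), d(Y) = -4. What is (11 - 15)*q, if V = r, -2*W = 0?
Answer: 200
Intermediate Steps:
W = 0 (W = -1/2*0 = 0)
r = 25 (r = 5*5 = 25)
V = 25
q = -50 (q = (25 + 0)*(2 - 4) = 25*(-2) = -50)
(11 - 15)*q = (11 - 15)*(-50) = -4*(-50) = 200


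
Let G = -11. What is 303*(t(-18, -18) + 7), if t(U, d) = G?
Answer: -1212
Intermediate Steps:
t(U, d) = -11
303*(t(-18, -18) + 7) = 303*(-11 + 7) = 303*(-4) = -1212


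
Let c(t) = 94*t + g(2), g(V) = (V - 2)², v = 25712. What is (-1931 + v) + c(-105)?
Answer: 13911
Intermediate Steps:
g(V) = (-2 + V)²
c(t) = 94*t (c(t) = 94*t + (-2 + 2)² = 94*t + 0² = 94*t + 0 = 94*t)
(-1931 + v) + c(-105) = (-1931 + 25712) + 94*(-105) = 23781 - 9870 = 13911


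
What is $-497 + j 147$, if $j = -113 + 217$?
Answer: $14791$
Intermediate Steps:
$j = 104$
$-497 + j 147 = -497 + 104 \cdot 147 = -497 + 15288 = 14791$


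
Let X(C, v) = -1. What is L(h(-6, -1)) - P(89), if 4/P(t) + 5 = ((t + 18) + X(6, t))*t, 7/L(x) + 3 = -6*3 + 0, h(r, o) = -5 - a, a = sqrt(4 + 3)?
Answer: -1049/3143 ≈ -0.33376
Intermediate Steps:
a = sqrt(7) ≈ 2.6458
h(r, o) = -5 - sqrt(7)
L(x) = -1/3 (L(x) = 7/(-3 + (-6*3 + 0)) = 7/(-3 + (-18 + 0)) = 7/(-3 - 18) = 7/(-21) = 7*(-1/21) = -1/3)
P(t) = 4/(-5 + t*(17 + t)) (P(t) = 4/(-5 + ((t + 18) - 1)*t) = 4/(-5 + ((18 + t) - 1)*t) = 4/(-5 + (17 + t)*t) = 4/(-5 + t*(17 + t)))
L(h(-6, -1)) - P(89) = -1/3 - 4/(-5 + 89**2 + 17*89) = -1/3 - 4/(-5 + 7921 + 1513) = -1/3 - 4/9429 = -1049/3143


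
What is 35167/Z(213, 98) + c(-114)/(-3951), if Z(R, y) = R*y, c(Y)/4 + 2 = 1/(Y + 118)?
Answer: 46363645/27491058 ≈ 1.6865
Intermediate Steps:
c(Y) = -8 + 4/(118 + Y) (c(Y) = -8 + 4/(Y + 118) = -8 + 4/(118 + Y))
35167/Z(213, 98) + c(-114)/(-3951) = 35167/((213*98)) + (4*(-235 - 2*(-114))/(118 - 114))/(-3951) = 35167/20874 + (4*(-235 + 228)/4)*(-1/3951) = 35167*(1/20874) + (4*(¼)*(-7))*(-1/3951) = 35167/20874 - 7*(-1/3951) = 35167/20874 + 7/3951 = 46363645/27491058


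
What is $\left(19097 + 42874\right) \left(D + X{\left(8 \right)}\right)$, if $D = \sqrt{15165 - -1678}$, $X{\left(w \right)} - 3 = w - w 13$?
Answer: $-5763303 + 61971 \sqrt{16843} \approx 2.2793 \cdot 10^{6}$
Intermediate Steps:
$X{\left(w \right)} = 3 - 12 w$ ($X{\left(w \right)} = 3 + \left(w - w 13\right) = 3 + \left(w - 13 w\right) = 3 - 12 w$)
$D = \sqrt{16843}$ ($D = \sqrt{15165 + \left(-3402 + 5080\right)} = \sqrt{15165 + 1678} = \sqrt{16843} \approx 129.78$)
$\left(19097 + 42874\right) \left(D + X{\left(8 \right)}\right) = \left(19097 + 42874\right) \left(\sqrt{16843} + \left(3 - 96\right)\right) = 61971 \left(\sqrt{16843} + \left(3 - 96\right)\right) = 61971 \left(\sqrt{16843} - 93\right) = 61971 \left(-93 + \sqrt{16843}\right) = -5763303 + 61971 \sqrt{16843}$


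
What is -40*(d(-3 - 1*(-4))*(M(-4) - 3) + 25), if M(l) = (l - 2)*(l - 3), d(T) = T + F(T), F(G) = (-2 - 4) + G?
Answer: 5240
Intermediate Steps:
F(G) = -6 + G
d(T) = -6 + 2*T (d(T) = T + (-6 + T) = -6 + 2*T)
M(l) = (-3 + l)*(-2 + l) (M(l) = (-2 + l)*(-3 + l) = (-3 + l)*(-2 + l))
-40*(d(-3 - 1*(-4))*(M(-4) - 3) + 25) = -40*((-6 + 2*(-3 - 1*(-4)))*((6 + (-4)² - 5*(-4)) - 3) + 25) = -40*((-6 + 2*(-3 + 4))*((6 + 16 + 20) - 3) + 25) = -40*((-6 + 2*1)*(42 - 3) + 25) = -40*((-6 + 2)*39 + 25) = -40*(-4*39 + 25) = -40*(-156 + 25) = -40*(-131) = 5240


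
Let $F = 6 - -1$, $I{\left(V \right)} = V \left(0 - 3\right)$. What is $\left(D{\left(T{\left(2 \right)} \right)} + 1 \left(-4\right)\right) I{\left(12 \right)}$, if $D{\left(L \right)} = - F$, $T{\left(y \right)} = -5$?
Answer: $396$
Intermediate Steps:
$I{\left(V \right)} = - 3 V$ ($I{\left(V \right)} = V \left(-3\right) = - 3 V$)
$F = 7$ ($F = 6 + 1 = 7$)
$D{\left(L \right)} = -7$ ($D{\left(L \right)} = \left(-1\right) 7 = -7$)
$\left(D{\left(T{\left(2 \right)} \right)} + 1 \left(-4\right)\right) I{\left(12 \right)} = \left(-7 + 1 \left(-4\right)\right) \left(\left(-3\right) 12\right) = \left(-7 - 4\right) \left(-36\right) = \left(-11\right) \left(-36\right) = 396$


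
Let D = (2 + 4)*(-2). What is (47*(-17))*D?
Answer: 9588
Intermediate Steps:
D = -12 (D = 6*(-2) = -12)
(47*(-17))*D = (47*(-17))*(-12) = -799*(-12) = 9588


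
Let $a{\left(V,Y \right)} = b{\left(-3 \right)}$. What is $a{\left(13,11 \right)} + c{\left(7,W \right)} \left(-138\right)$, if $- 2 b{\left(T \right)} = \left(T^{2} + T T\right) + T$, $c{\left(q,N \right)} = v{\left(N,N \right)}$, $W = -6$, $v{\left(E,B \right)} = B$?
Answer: $\frac{1641}{2} \approx 820.5$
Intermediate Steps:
$c{\left(q,N \right)} = N$
$b{\left(T \right)} = - T^{2} - \frac{T}{2}$ ($b{\left(T \right)} = - \frac{\left(T^{2} + T T\right) + T}{2} = - \frac{\left(T^{2} + T^{2}\right) + T}{2} = - \frac{2 T^{2} + T}{2} = - \frac{T + 2 T^{2}}{2} = - T^{2} - \frac{T}{2}$)
$a{\left(V,Y \right)} = - \frac{15}{2}$ ($a{\left(V,Y \right)} = \left(-1\right) \left(-3\right) \left(\frac{1}{2} - 3\right) = \left(-1\right) \left(-3\right) \left(- \frac{5}{2}\right) = - \frac{15}{2}$)
$a{\left(13,11 \right)} + c{\left(7,W \right)} \left(-138\right) = - \frac{15}{2} - -828 = - \frac{15}{2} + 828 = \frac{1641}{2}$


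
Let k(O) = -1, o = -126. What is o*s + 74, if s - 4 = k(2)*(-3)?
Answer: -808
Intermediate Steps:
s = 7 (s = 4 - 1*(-3) = 4 + 3 = 7)
o*s + 74 = -126*7 + 74 = -882 + 74 = -808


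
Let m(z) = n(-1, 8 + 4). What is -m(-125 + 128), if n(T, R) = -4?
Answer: 4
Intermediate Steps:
m(z) = -4
-m(-125 + 128) = -1*(-4) = 4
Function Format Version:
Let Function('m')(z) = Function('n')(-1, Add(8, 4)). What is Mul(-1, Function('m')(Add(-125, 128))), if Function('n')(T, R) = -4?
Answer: 4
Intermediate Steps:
Function('m')(z) = -4
Mul(-1, Function('m')(Add(-125, 128))) = Mul(-1, -4) = 4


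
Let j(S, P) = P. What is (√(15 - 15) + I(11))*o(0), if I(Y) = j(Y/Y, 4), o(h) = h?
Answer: 0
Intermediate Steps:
I(Y) = 4
(√(15 - 15) + I(11))*o(0) = (√(15 - 15) + 4)*0 = (√0 + 4)*0 = (0 + 4)*0 = 4*0 = 0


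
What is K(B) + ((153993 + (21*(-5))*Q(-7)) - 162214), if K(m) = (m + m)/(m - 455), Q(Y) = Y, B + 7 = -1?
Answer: -3466002/463 ≈ -7486.0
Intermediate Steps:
B = -8 (B = -7 - 1 = -8)
K(m) = 2*m/(-455 + m) (K(m) = (2*m)/(-455 + m) = 2*m/(-455 + m))
K(B) + ((153993 + (21*(-5))*Q(-7)) - 162214) = 2*(-8)/(-455 - 8) + ((153993 + (21*(-5))*(-7)) - 162214) = 2*(-8)/(-463) + ((153993 - 105*(-7)) - 162214) = 2*(-8)*(-1/463) + ((153993 + 735) - 162214) = 16/463 + (154728 - 162214) = 16/463 - 7486 = -3466002/463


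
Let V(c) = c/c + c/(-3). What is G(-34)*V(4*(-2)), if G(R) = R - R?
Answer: 0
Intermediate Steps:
V(c) = 1 - c/3 (V(c) = 1 + c*(-1/3) = 1 - c/3)
G(R) = 0
G(-34)*V(4*(-2)) = 0*(1 - 4*(-2)/3) = 0*(1 - 1/3*(-8)) = 0*(1 + 8/3) = 0*(11/3) = 0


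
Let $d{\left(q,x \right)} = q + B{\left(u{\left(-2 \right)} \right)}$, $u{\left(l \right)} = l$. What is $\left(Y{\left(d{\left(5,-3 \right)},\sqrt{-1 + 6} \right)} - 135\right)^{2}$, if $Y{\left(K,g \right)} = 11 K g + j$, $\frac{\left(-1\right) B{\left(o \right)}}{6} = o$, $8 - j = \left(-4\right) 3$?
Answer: $188070 - 43010 \sqrt{5} \approx 91897.0$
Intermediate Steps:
$j = 20$ ($j = 8 - \left(-4\right) 3 = 8 - -12 = 8 + 12 = 20$)
$B{\left(o \right)} = - 6 o$
$d{\left(q,x \right)} = 12 + q$ ($d{\left(q,x \right)} = q - -12 = q + 12 = 12 + q$)
$Y{\left(K,g \right)} = 20 + 11 K g$ ($Y{\left(K,g \right)} = 11 K g + 20 = 20 + 11 K g$)
$\left(Y{\left(d{\left(5,-3 \right)},\sqrt{-1 + 6} \right)} - 135\right)^{2} = \left(\left(20 + 11 \left(12 + 5\right) \sqrt{-1 + 6}\right) - 135\right)^{2} = \left(\left(20 + 11 \cdot 17 \sqrt{5}\right) - 135\right)^{2} = \left(\left(20 + 187 \sqrt{5}\right) - 135\right)^{2} = \left(-115 + 187 \sqrt{5}\right)^{2}$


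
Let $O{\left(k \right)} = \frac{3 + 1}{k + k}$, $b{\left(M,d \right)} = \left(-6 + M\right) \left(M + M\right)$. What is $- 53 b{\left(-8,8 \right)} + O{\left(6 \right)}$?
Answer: $- \frac{35615}{3} \approx -11872.0$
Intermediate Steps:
$b{\left(M,d \right)} = 2 M \left(-6 + M\right)$ ($b{\left(M,d \right)} = \left(-6 + M\right) 2 M = 2 M \left(-6 + M\right)$)
$O{\left(k \right)} = \frac{2}{k}$ ($O{\left(k \right)} = \frac{4}{2 k} = 4 \frac{1}{2 k} = \frac{2}{k}$)
$- 53 b{\left(-8,8 \right)} + O{\left(6 \right)} = - 53 \cdot 2 \left(-8\right) \left(-6 - 8\right) + \frac{2}{6} = - 53 \cdot 2 \left(-8\right) \left(-14\right) + 2 \cdot \frac{1}{6} = \left(-53\right) 224 + \frac{1}{3} = -11872 + \frac{1}{3} = - \frac{35615}{3}$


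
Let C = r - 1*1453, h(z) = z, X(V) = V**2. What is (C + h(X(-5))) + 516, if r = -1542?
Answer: -2454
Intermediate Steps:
C = -2995 (C = -1542 - 1*1453 = -1542 - 1453 = -2995)
(C + h(X(-5))) + 516 = (-2995 + (-5)**2) + 516 = (-2995 + 25) + 516 = -2970 + 516 = -2454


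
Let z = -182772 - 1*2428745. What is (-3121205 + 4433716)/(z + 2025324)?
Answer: -1312511/586193 ≈ -2.2390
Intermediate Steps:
z = -2611517 (z = -182772 - 2428745 = -2611517)
(-3121205 + 4433716)/(z + 2025324) = (-3121205 + 4433716)/(-2611517 + 2025324) = 1312511/(-586193) = 1312511*(-1/586193) = -1312511/586193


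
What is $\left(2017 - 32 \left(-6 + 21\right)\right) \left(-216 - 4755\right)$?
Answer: $-7640427$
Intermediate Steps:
$\left(2017 - 32 \left(-6 + 21\right)\right) \left(-216 - 4755\right) = \left(2017 - 480\right) \left(-4971\right) = 1537 \left(-4971\right) = -7640427$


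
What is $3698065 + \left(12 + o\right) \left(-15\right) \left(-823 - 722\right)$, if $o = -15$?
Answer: $3628540$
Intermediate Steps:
$3698065 + \left(12 + o\right) \left(-15\right) \left(-823 - 722\right) = 3698065 + \left(12 - 15\right) \left(-15\right) \left(-823 - 722\right) = 3698065 + \left(-3\right) \left(-15\right) \left(-1545\right) = 3698065 + 45 \left(-1545\right) = 3698065 - 69525 = 3628540$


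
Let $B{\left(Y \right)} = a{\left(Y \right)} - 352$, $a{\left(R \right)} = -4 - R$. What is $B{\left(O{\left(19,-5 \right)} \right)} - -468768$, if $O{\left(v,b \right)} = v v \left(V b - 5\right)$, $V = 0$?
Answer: $470217$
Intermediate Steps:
$O{\left(v,b \right)} = - 5 v^{2}$ ($O{\left(v,b \right)} = v v \left(0 b - 5\right) = v^{2} \left(0 - 5\right) = v^{2} \left(-5\right) = - 5 v^{2}$)
$B{\left(Y \right)} = -356 - Y$ ($B{\left(Y \right)} = \left(-4 - Y\right) - 352 = -356 - Y$)
$B{\left(O{\left(19,-5 \right)} \right)} - -468768 = \left(-356 - - 5 \cdot 19^{2}\right) - -468768 = \left(-356 - \left(-5\right) 361\right) + 468768 = \left(-356 - -1805\right) + 468768 = \left(-356 + 1805\right) + 468768 = 1449 + 468768 = 470217$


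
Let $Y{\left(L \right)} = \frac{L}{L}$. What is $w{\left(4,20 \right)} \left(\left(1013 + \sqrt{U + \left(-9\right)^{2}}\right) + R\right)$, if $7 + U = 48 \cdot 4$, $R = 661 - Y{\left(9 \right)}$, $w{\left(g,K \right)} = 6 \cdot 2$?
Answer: $20076 + 12 \sqrt{266} \approx 20272.0$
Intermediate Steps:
$Y{\left(L \right)} = 1$
$w{\left(g,K \right)} = 12$
$R = 660$ ($R = 661 - 1 = 660$)
$U = 185$ ($U = -7 + 48 \cdot 4 = -7 + 192 = 185$)
$w{\left(4,20 \right)} \left(\left(1013 + \sqrt{U + \left(-9\right)^{2}}\right) + R\right) = 12 \left(\left(1013 + \sqrt{185 + \left(-9\right)^{2}}\right) + 660\right) = 12 \left(\left(1013 + \sqrt{185 + 81}\right) + 660\right) = 12 \left(\left(1013 + \sqrt{266}\right) + 660\right) = 12 \left(1673 + \sqrt{266}\right) = 20076 + 12 \sqrt{266}$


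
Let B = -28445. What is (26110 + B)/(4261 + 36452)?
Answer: -2335/40713 ≈ -0.057353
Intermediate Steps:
(26110 + B)/(4261 + 36452) = (26110 - 28445)/(4261 + 36452) = -2335/40713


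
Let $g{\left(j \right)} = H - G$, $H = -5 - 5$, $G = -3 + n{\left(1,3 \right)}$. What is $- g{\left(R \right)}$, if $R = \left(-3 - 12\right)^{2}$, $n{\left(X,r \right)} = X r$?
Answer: $10$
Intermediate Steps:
$G = 0$ ($G = -3 + 1 \cdot 3 = -3 + 3 = 0$)
$H = -10$
$R = 225$ ($R = \left(-3 - 12\right)^{2} = \left(-15\right)^{2} = 225$)
$g{\left(j \right)} = -10$ ($g{\left(j \right)} = -10 - 0 = -10 + 0 = -10$)
$- g{\left(R \right)} = \left(-1\right) \left(-10\right) = 10$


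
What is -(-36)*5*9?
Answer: 1620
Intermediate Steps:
-(-36)*5*9 = -9*(-20)*9 = 180*9 = 1620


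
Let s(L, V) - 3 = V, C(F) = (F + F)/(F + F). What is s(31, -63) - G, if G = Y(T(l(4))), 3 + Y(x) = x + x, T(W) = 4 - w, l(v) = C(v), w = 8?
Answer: -49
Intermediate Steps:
C(F) = 1 (C(F) = (2*F)/((2*F)) = (2*F)*(1/(2*F)) = 1)
l(v) = 1
T(W) = -4 (T(W) = 4 - 1*8 = 4 - 8 = -4)
Y(x) = -3 + 2*x (Y(x) = -3 + (x + x) = -3 + 2*x)
s(L, V) = 3 + V
G = -11 (G = -3 + 2*(-4) = -3 - 8 = -11)
s(31, -63) - G = (3 - 63) - 1*(-11) = -60 + 11 = -49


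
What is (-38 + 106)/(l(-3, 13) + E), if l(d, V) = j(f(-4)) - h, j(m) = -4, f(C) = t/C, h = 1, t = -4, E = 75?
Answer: 34/35 ≈ 0.97143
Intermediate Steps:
f(C) = -4/C
l(d, V) = -5 (l(d, V) = -4 - 1*1 = -4 - 1 = -5)
(-38 + 106)/(l(-3, 13) + E) = (-38 + 106)/(-5 + 75) = 68/70 = (1/70)*68 = 34/35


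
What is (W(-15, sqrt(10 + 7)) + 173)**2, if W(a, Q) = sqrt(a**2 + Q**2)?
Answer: 30171 + 3806*sqrt(2) ≈ 35554.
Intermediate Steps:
W(a, Q) = sqrt(Q**2 + a**2)
(W(-15, sqrt(10 + 7)) + 173)**2 = (sqrt((sqrt(10 + 7))**2 + (-15)**2) + 173)**2 = (sqrt((sqrt(17))**2 + 225) + 173)**2 = (sqrt(17 + 225) + 173)**2 = (sqrt(242) + 173)**2 = (11*sqrt(2) + 173)**2 = (173 + 11*sqrt(2))**2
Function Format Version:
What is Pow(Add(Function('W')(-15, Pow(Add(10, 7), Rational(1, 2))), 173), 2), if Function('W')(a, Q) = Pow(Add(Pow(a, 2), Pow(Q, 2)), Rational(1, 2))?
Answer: Add(30171, Mul(3806, Pow(2, Rational(1, 2)))) ≈ 35554.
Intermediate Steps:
Function('W')(a, Q) = Pow(Add(Pow(Q, 2), Pow(a, 2)), Rational(1, 2))
Pow(Add(Function('W')(-15, Pow(Add(10, 7), Rational(1, 2))), 173), 2) = Pow(Add(Pow(Add(Pow(Pow(Add(10, 7), Rational(1, 2)), 2), Pow(-15, 2)), Rational(1, 2)), 173), 2) = Pow(Add(Pow(Add(Pow(Pow(17, Rational(1, 2)), 2), 225), Rational(1, 2)), 173), 2) = Pow(Add(Pow(Add(17, 225), Rational(1, 2)), 173), 2) = Pow(Add(Pow(242, Rational(1, 2)), 173), 2) = Pow(Add(Mul(11, Pow(2, Rational(1, 2))), 173), 2) = Pow(Add(173, Mul(11, Pow(2, Rational(1, 2)))), 2)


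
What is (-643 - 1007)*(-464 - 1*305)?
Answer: 1268850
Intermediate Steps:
(-643 - 1007)*(-464 - 1*305) = -1650*(-464 - 305) = -1650*(-769) = 1268850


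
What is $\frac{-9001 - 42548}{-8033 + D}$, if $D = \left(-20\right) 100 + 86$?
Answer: $\frac{51549}{9947} \approx 5.1824$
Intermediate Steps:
$D = -1914$ ($D = -2000 + 86 = -1914$)
$\frac{-9001 - 42548}{-8033 + D} = \frac{-9001 - 42548}{-8033 - 1914} = - \frac{51549}{-9947} = \left(-51549\right) \left(- \frac{1}{9947}\right) = \frac{51549}{9947}$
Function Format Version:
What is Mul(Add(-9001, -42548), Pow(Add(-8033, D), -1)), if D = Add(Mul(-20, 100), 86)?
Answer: Rational(51549, 9947) ≈ 5.1824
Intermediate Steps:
D = -1914 (D = Add(-2000, 86) = -1914)
Mul(Add(-9001, -42548), Pow(Add(-8033, D), -1)) = Mul(Add(-9001, -42548), Pow(Add(-8033, -1914), -1)) = Mul(-51549, Pow(-9947, -1)) = Mul(-51549, Rational(-1, 9947)) = Rational(51549, 9947)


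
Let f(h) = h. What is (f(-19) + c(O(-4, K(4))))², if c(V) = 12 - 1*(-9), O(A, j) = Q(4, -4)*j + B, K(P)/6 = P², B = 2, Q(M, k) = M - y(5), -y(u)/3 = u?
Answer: 4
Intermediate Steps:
y(u) = -3*u
Q(M, k) = 15 + M (Q(M, k) = M - (-3)*5 = M - 1*(-15) = M + 15 = 15 + M)
K(P) = 6*P²
O(A, j) = 2 + 19*j (O(A, j) = (15 + 4)*j + 2 = 19*j + 2 = 2 + 19*j)
c(V) = 21 (c(V) = 12 + 9 = 21)
(f(-19) + c(O(-4, K(4))))² = (-19 + 21)² = 2² = 4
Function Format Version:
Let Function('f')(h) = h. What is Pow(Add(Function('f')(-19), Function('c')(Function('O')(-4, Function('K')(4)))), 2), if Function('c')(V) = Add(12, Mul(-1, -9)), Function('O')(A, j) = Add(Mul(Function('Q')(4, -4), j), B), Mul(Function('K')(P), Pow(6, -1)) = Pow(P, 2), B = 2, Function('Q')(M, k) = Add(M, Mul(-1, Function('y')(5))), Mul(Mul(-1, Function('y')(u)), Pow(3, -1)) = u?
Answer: 4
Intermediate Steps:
Function('y')(u) = Mul(-3, u)
Function('Q')(M, k) = Add(15, M) (Function('Q')(M, k) = Add(M, Mul(-1, Mul(-3, 5))) = Add(M, Mul(-1, -15)) = Add(M, 15) = Add(15, M))
Function('K')(P) = Mul(6, Pow(P, 2))
Function('O')(A, j) = Add(2, Mul(19, j)) (Function('O')(A, j) = Add(Mul(Add(15, 4), j), 2) = Add(Mul(19, j), 2) = Add(2, Mul(19, j)))
Function('c')(V) = 21 (Function('c')(V) = Add(12, 9) = 21)
Pow(Add(Function('f')(-19), Function('c')(Function('O')(-4, Function('K')(4)))), 2) = Pow(Add(-19, 21), 2) = Pow(2, 2) = 4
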